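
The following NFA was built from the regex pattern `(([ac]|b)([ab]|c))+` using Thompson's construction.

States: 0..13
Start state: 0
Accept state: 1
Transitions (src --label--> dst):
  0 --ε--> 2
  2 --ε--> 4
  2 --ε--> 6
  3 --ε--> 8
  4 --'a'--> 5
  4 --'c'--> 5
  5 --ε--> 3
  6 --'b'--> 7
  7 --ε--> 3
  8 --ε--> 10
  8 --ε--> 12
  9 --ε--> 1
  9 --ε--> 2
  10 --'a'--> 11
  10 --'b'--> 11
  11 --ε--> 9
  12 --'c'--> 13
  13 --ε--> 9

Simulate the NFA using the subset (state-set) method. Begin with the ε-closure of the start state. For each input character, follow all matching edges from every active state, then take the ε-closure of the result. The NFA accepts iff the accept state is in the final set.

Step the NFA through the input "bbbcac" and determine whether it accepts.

Answer: ACCEPT

Trace:
S₀ = ε-closure({0}) = {0,2,4,6}
'b' @ 1: {3,7,8,10,12}
'b' @ 2: {1,2,4,6,9,11}  ✓accept
'b' @ 3: {3,7,8,10,12}
'c' @ 4: {1,2,4,6,9,13}  ✓accept
'a' @ 5: {3,5,8,10,12}
'c' @ 6: {1,2,4,6,9,13}  ✓accept
final: {1,2,4,6,9,13}; accept 1 in set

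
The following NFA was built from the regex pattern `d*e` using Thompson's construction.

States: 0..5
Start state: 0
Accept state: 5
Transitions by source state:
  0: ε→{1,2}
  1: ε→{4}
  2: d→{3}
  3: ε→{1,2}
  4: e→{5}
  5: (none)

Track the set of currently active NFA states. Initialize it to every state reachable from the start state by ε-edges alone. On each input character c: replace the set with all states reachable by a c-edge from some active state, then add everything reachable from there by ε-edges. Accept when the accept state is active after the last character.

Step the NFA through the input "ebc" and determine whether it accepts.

Answer: REJECT

Trace:
S₀ = ε-closure({0}) = {0,1,2,4}
'e' @ 1: {5}  [accepting]
'b' @ 2: {}  — state set empty
rest 'c' ignored (set empty)
end set {} — state 5 not in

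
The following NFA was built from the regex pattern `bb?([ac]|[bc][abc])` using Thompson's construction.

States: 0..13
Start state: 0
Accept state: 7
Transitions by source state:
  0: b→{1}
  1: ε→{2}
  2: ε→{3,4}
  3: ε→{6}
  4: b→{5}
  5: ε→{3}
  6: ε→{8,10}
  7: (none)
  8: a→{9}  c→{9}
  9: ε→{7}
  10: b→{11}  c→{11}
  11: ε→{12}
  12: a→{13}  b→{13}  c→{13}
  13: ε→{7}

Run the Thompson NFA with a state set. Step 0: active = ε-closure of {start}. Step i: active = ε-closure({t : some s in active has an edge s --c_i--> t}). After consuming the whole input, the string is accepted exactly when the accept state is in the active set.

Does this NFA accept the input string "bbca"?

Answer: ACCEPT

Derivation:
S₀ = ε-closure({0}) = {0}
'b' @ 1: {1,2,3,4,6,8,10}
'b' @ 2: {3,5,6,8,10,11,12}
'c' @ 3: {7,9,11,12,13}  ✓accept
'a' @ 4: {7,13}  ✓accept
after full input: {7,13}  (accept=7 in)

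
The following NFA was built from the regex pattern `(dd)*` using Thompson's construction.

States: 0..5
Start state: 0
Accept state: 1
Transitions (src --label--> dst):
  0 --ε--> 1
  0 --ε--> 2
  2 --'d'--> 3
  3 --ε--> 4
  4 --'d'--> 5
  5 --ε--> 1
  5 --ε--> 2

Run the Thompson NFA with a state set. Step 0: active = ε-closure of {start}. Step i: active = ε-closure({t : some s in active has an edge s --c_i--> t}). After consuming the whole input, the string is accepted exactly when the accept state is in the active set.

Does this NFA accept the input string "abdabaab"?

initial (ε-close {0}): {0,1,2}
'a' @ 1: {}  — state set empty
rest 'bdabaab' ignored (set empty)
end set {} — state 1 not in

Answer: REJECT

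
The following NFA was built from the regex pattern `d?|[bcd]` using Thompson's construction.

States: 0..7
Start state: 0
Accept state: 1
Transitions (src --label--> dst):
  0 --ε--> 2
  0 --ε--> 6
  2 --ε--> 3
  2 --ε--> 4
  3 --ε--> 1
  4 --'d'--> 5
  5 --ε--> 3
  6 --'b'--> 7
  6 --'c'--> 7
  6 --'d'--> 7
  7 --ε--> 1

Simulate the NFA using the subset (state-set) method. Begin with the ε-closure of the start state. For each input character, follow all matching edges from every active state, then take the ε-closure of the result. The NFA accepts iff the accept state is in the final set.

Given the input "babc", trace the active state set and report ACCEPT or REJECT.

initial (ε-close {0}): {0,1,2,3,4,6}
'b' @ 1: {1,7}  (accept∈set)
'a' @ 2: {}  — dead — no transitions
rest 'bc' ignored (set empty)
final: {}; accept 1 not in set

Answer: REJECT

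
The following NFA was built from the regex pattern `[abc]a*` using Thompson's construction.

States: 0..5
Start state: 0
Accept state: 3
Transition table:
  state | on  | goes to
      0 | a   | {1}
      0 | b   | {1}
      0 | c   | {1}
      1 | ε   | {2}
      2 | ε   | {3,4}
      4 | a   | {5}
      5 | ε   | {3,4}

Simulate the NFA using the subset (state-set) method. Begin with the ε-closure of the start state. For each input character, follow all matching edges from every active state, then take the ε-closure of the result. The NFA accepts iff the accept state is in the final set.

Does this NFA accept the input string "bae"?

initial (ε-close {0}): {0}
'b' @ 1: {1,2,3,4}  [accepting]
'a' @ 2: {3,4,5}  [accepting]
'e' @ 3: {}  — state set empty
end set {} — state 3 not in

Answer: REJECT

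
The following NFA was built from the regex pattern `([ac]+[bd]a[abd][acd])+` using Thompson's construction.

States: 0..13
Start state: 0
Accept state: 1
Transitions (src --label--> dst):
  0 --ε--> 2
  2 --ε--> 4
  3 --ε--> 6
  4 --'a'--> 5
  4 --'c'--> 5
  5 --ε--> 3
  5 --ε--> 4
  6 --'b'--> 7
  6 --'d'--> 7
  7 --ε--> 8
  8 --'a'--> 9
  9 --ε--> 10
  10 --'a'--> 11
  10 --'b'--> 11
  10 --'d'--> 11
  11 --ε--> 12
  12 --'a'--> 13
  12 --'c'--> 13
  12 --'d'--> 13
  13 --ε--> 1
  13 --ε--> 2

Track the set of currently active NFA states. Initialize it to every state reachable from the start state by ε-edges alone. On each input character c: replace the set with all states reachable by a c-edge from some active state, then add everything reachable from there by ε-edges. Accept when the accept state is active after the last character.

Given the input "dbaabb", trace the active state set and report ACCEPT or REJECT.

initial (ε-close {0}): {0,2,4}
'd' @ 1: {}  — dead — no transitions
rest 'baabb' ignored (set empty)
final: {}; accept 1 not in set

Answer: REJECT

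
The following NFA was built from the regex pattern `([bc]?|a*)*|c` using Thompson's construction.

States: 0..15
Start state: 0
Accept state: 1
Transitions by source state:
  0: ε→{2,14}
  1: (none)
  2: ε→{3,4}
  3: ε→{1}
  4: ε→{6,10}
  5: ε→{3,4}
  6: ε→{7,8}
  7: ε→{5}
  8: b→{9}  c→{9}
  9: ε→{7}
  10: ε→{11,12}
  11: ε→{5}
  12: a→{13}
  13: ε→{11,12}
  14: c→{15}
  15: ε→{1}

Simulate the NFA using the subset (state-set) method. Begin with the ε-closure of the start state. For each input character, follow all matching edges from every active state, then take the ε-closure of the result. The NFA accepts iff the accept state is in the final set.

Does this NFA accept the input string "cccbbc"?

S₀ = ε-closure({0}) = {0,1,2,3,4,5,6,7,8,10,11,12,14}
'c' @ 1: {1,3,4,5,6,7,8,9,10,11,12,15}  [accepting]
'c' @ 2: {1,3,4,5,6,7,8,9,10,11,12}  [accepting]
'c' @ 3: {1,3,4,5,6,7,8,9,10,11,12}  [accepting]
'b' @ 4: {1,3,4,5,6,7,8,9,10,11,12}  [accepting]
'b' @ 5: {1,3,4,5,6,7,8,9,10,11,12}  [accepting]
'c' @ 6: {1,3,4,5,6,7,8,9,10,11,12}  [accepting]
final: {1,3,4,5,6,7,8,9,10,11,12}; accept 1 in set

Answer: ACCEPT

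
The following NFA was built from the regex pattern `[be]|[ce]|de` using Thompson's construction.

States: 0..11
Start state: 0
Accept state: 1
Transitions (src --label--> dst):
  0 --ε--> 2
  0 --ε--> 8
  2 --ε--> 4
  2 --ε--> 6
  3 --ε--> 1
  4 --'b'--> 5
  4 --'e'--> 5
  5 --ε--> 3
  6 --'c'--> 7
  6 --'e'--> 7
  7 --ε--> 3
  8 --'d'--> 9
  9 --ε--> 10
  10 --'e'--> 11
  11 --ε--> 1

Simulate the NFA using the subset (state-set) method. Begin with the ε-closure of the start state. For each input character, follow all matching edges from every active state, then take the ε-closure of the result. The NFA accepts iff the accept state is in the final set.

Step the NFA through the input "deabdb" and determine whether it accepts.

initial (ε-close {0}): {0,2,4,6,8}
'd' @ 1: {9,10}
'e' @ 2: {1,11}  [accepting]
'a' @ 3: {}  — dead — no transitions
rest 'bdb' ignored (set empty)
after full input: {}  (accept=1 not in)

Answer: REJECT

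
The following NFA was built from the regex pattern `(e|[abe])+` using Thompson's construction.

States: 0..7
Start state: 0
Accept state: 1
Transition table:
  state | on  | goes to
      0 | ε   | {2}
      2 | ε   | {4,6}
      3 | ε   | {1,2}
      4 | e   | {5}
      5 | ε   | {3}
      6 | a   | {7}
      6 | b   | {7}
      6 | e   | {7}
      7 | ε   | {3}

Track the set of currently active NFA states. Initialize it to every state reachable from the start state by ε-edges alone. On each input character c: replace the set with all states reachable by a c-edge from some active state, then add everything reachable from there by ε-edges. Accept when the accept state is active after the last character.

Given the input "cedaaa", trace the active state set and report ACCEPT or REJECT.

Answer: REJECT

Derivation:
initial (ε-close {0}): {0,2,4,6}
'c' @ 1: {}  — dead — no transitions
rest 'edaaa' ignored (set empty)
after full input: {}  (accept=1 not in)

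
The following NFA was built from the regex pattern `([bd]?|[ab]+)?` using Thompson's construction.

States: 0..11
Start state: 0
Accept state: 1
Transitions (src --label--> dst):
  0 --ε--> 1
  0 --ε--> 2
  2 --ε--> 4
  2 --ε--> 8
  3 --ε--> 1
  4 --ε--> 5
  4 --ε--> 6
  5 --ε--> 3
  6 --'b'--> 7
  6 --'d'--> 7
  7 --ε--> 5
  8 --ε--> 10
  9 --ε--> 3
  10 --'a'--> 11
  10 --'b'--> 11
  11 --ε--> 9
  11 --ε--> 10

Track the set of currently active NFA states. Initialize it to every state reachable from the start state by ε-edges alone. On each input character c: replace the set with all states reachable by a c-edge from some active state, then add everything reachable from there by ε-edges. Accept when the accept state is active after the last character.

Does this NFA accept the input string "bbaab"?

start: ε-closure({0}) = {0,1,2,3,4,5,6,8,10}
'b' @ 1: {1,3,5,7,9,10,11}  ✓accept
'b' @ 2: {1,3,9,10,11}  ✓accept
'a' @ 3: {1,3,9,10,11}  ✓accept
'a' @ 4: {1,3,9,10,11}  ✓accept
'b' @ 5: {1,3,9,10,11}  ✓accept
end set {1,3,9,10,11} — state 1 in

Answer: ACCEPT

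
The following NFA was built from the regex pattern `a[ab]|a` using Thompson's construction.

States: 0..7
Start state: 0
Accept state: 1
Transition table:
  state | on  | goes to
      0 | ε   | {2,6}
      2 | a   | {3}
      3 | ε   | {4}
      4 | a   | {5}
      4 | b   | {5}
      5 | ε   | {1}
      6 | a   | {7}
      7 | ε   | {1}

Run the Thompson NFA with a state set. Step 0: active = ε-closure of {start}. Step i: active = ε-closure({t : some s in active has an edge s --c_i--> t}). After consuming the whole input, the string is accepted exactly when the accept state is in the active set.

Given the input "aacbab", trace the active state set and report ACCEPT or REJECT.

S₀ = ε-closure({0}) = {0,2,6}
'a' @ 1: {1,3,4,7}  ✓accept
'a' @ 2: {1,5}  ✓accept
'c' @ 3: {}  — state set empty
rest 'bab' ignored (set empty)
final: {}; accept 1 not in set

Answer: REJECT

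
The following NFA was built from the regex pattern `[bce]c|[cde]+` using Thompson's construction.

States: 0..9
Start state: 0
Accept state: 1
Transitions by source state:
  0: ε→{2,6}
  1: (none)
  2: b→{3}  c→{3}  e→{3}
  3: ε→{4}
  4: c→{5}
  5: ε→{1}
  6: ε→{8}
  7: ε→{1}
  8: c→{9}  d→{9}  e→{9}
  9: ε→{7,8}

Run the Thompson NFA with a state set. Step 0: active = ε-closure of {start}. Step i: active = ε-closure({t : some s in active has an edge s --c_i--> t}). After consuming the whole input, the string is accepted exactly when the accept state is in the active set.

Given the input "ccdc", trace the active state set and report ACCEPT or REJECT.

Answer: ACCEPT

Derivation:
start: ε-closure({0}) = {0,2,6,8}
'c' @ 1: {1,3,4,7,8,9}  [accepting]
'c' @ 2: {1,5,7,8,9}  [accepting]
'd' @ 3: {1,7,8,9}  [accepting]
'c' @ 4: {1,7,8,9}  [accepting]
end set {1,7,8,9} — state 1 in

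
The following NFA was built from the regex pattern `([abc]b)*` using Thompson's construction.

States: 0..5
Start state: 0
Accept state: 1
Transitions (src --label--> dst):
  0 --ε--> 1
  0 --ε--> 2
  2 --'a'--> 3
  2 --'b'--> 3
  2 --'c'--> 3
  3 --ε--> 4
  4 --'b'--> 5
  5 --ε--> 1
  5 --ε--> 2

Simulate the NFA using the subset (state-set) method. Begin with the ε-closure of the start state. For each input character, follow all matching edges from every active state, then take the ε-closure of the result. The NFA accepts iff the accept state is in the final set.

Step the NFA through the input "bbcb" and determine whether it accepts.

Answer: ACCEPT

Derivation:
S₀ = ε-closure({0}) = {0,1,2}
'b' @ 1: {3,4}
'b' @ 2: {1,2,5}  (accept∈set)
'c' @ 3: {3,4}
'b' @ 4: {1,2,5}  (accept∈set)
after full input: {1,2,5}  (accept=1 in)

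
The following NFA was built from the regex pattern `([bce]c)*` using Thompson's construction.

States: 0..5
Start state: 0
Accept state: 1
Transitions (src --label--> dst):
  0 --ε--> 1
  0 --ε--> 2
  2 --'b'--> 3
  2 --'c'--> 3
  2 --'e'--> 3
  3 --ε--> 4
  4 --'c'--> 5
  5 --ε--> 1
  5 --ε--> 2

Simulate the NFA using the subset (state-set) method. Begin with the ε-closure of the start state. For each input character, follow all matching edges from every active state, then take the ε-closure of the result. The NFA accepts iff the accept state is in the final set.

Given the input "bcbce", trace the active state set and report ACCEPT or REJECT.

Answer: REJECT

Steps:
initial (ε-close {0}): {0,1,2}
'b' @ 1: {3,4}
'c' @ 2: {1,2,5}  [accepting]
'b' @ 3: {3,4}
'c' @ 4: {1,2,5}  [accepting]
'e' @ 5: {3,4}
after full input: {3,4}  (accept=1 not in)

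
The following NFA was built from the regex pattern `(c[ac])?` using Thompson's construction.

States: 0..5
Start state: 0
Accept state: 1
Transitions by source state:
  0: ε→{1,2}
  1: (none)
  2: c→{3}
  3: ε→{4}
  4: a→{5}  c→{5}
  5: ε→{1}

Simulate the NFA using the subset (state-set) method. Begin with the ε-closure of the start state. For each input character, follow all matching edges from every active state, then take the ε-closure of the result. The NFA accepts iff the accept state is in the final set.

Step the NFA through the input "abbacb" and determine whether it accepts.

Answer: REJECT

Steps:
start: ε-closure({0}) = {0,1,2}
'a' @ 1: {}  — no active states
rest 'bbacb' ignored (set empty)
after full input: {}  (accept=1 not in)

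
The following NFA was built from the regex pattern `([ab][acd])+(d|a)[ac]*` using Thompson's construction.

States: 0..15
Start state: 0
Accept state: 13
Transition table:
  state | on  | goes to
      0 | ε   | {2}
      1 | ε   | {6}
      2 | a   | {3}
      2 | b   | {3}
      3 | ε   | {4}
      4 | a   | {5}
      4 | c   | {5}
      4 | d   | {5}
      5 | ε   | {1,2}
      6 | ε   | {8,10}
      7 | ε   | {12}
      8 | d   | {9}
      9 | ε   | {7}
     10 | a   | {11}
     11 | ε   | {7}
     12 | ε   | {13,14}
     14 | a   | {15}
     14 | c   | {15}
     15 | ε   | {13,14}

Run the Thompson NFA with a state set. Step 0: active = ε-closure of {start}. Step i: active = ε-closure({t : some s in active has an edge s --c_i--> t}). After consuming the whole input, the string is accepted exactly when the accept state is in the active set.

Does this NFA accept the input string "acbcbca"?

Answer: ACCEPT

Steps:
start: ε-closure({0}) = {0,2}
'a' @ 1: {3,4}
'c' @ 2: {1,2,5,6,8,10}
'b' @ 3: {3,4}
'c' @ 4: {1,2,5,6,8,10}
'b' @ 5: {3,4}
'c' @ 6: {1,2,5,6,8,10}
'a' @ 7: {3,4,7,11,12,13,14}  (accept∈set)
final: {3,4,7,11,12,13,14}; accept 13 in set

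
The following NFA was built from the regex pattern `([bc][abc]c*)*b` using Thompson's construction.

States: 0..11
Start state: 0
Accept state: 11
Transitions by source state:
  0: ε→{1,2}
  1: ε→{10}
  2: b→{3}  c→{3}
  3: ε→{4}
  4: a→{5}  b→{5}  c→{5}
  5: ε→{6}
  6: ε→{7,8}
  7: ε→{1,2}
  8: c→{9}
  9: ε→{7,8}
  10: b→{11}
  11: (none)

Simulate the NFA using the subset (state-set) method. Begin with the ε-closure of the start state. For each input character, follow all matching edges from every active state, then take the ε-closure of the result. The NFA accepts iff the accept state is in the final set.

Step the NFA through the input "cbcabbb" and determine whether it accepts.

S₀ = ε-closure({0}) = {0,1,2,10}
'c' @ 1: {3,4}
'b' @ 2: {1,2,5,6,7,8,10}
'c' @ 3: {1,2,3,4,7,8,9,10}
'a' @ 4: {1,2,5,6,7,8,10}
'b' @ 5: {3,4,11}  ✓accept
'b' @ 6: {1,2,5,6,7,8,10}
'b' @ 7: {3,4,11}  ✓accept
end set {3,4,11} — state 11 in

Answer: ACCEPT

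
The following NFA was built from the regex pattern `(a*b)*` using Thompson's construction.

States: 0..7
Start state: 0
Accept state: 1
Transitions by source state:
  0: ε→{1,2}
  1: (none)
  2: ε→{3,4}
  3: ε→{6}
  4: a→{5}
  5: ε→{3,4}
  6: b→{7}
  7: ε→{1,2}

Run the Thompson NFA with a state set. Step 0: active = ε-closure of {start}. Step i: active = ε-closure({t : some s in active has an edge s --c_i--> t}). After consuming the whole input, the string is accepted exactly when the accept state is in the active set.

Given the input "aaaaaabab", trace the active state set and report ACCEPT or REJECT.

S₀ = ε-closure({0}) = {0,1,2,3,4,6}
'a' @ 1: {3,4,5,6}
'a' @ 2: {3,4,5,6}
'a' @ 3: {3,4,5,6}
'a' @ 4: {3,4,5,6}
'a' @ 5: {3,4,5,6}
'a' @ 6: {3,4,5,6}
'b' @ 7: {1,2,3,4,6,7}  [accepting]
'a' @ 8: {3,4,5,6}
'b' @ 9: {1,2,3,4,6,7}  [accepting]
end set {1,2,3,4,6,7} — state 1 in

Answer: ACCEPT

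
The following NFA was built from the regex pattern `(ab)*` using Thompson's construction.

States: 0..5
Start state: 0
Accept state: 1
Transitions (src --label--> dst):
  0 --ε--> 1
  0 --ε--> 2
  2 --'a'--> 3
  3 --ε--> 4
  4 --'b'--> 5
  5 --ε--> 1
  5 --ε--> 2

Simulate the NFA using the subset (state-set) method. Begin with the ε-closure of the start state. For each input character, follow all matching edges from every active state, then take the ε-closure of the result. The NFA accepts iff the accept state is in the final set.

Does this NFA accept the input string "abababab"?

initial (ε-close {0}): {0,1,2}
'a' @ 1: {3,4}
'b' @ 2: {1,2,5}  ✓accept
'a' @ 3: {3,4}
'b' @ 4: {1,2,5}  ✓accept
'a' @ 5: {3,4}
'b' @ 6: {1,2,5}  ✓accept
'a' @ 7: {3,4}
'b' @ 8: {1,2,5}  ✓accept
end set {1,2,5} — state 1 in

Answer: ACCEPT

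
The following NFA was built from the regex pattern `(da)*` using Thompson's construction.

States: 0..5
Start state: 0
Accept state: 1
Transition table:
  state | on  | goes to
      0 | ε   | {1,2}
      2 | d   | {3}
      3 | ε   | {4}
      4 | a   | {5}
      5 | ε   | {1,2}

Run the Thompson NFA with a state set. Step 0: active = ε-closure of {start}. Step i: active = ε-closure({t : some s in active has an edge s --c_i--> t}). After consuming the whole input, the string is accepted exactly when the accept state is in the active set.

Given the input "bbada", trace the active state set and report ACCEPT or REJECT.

S₀ = ε-closure({0}) = {0,1,2}
'b' @ 1: {}  — state set empty
rest 'bada' ignored (set empty)
final: {}; accept 1 not in set

Answer: REJECT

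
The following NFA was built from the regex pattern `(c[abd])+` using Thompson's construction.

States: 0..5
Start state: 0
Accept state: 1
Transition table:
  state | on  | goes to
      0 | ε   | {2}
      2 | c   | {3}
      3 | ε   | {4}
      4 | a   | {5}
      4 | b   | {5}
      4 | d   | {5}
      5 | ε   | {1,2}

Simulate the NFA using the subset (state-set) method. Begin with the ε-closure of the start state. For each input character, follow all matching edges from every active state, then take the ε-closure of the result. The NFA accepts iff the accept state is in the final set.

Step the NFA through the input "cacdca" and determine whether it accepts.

S₀ = ε-closure({0}) = {0,2}
'c' @ 1: {3,4}
'a' @ 2: {1,2,5}  ✓accept
'c' @ 3: {3,4}
'd' @ 4: {1,2,5}  ✓accept
'c' @ 5: {3,4}
'a' @ 6: {1,2,5}  ✓accept
final: {1,2,5}; accept 1 in set

Answer: ACCEPT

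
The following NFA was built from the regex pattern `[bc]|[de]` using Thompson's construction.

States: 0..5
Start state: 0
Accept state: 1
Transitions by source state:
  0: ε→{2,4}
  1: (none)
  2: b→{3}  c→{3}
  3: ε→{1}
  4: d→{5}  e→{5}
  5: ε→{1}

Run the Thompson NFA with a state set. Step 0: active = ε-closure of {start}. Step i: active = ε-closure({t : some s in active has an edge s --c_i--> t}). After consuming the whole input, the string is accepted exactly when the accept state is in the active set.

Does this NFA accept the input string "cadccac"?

Answer: REJECT

Steps:
S₀ = ε-closure({0}) = {0,2,4}
'c' @ 1: {1,3}  (accept∈set)
'a' @ 2: {}  — no active states
rest 'dccac' ignored (set empty)
final: {}; accept 1 not in set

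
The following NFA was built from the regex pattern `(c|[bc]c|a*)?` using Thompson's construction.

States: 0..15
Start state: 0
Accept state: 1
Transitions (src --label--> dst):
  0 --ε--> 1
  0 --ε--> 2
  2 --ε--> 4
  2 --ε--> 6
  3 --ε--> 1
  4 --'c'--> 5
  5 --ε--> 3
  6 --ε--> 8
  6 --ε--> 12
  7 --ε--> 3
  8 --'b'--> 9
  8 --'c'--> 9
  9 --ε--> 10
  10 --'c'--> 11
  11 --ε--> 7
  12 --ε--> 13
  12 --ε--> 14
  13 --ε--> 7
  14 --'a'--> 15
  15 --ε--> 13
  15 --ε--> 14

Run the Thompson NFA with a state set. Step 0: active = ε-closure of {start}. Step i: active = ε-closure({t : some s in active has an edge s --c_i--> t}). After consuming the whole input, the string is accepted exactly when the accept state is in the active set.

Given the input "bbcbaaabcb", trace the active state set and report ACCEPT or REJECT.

initial (ε-close {0}): {0,1,2,3,4,6,7,8,12,13,14}
'b' @ 1: {9,10}
'b' @ 2: {}  — no active states
rest 'cbaaabcb' ignored (set empty)
final: {}; accept 1 not in set

Answer: REJECT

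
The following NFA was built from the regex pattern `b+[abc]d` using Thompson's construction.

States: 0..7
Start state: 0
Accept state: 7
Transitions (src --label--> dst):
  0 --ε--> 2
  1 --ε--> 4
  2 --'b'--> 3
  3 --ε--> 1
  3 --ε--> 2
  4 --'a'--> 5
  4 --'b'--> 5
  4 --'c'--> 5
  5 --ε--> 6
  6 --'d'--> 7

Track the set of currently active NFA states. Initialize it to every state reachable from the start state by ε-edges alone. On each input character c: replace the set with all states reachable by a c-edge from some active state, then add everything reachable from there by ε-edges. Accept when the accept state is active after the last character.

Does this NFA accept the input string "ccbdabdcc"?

start: ε-closure({0}) = {0,2}
'c' @ 1: {}  — state set empty
rest 'cbdabdcc' ignored (set empty)
final: {}; accept 7 not in set

Answer: REJECT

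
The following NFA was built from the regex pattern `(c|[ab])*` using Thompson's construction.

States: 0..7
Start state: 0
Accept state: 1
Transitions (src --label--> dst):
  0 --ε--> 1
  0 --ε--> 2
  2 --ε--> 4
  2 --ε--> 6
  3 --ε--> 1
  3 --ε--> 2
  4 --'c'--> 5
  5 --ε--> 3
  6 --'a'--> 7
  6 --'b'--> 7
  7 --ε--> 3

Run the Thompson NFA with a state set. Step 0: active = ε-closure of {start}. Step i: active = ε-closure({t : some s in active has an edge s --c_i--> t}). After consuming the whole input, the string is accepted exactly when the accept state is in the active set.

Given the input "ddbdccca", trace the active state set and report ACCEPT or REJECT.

Answer: REJECT

Steps:
S₀ = ε-closure({0}) = {0,1,2,4,6}
'd' @ 1: {}  — no active states
rest 'dbdccca' ignored (set empty)
end set {} — state 1 not in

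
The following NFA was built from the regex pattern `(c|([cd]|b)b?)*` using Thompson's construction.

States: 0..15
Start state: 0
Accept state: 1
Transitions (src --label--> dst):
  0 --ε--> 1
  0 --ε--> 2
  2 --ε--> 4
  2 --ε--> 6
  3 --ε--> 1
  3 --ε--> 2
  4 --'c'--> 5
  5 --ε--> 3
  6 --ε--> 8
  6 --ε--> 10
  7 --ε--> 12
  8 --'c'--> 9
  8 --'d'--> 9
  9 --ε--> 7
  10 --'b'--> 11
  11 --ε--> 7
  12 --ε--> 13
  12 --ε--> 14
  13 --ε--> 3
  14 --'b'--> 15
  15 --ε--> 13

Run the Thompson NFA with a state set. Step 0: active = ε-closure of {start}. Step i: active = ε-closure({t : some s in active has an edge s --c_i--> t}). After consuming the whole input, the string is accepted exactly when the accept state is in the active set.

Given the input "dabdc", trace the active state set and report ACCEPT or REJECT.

initial (ε-close {0}): {0,1,2,4,6,8,10}
'd' @ 1: {1,2,3,4,6,7,8,9,10,12,13,14}  (accept∈set)
'a' @ 2: {}  — no active states
rest 'bdc' ignored (set empty)
after full input: {}  (accept=1 not in)

Answer: REJECT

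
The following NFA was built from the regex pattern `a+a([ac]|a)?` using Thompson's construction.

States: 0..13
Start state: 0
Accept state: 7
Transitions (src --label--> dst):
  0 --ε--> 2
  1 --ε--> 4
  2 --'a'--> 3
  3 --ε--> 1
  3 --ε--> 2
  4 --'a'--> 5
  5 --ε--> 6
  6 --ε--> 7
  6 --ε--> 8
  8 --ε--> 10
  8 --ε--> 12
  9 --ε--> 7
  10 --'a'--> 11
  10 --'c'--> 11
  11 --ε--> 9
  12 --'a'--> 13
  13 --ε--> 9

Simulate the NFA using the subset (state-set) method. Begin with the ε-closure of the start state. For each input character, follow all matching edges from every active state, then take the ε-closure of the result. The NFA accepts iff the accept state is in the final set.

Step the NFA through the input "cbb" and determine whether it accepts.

S₀ = ε-closure({0}) = {0,2}
'c' @ 1: {}  — no active states
rest 'bb' ignored (set empty)
final: {}; accept 7 not in set

Answer: REJECT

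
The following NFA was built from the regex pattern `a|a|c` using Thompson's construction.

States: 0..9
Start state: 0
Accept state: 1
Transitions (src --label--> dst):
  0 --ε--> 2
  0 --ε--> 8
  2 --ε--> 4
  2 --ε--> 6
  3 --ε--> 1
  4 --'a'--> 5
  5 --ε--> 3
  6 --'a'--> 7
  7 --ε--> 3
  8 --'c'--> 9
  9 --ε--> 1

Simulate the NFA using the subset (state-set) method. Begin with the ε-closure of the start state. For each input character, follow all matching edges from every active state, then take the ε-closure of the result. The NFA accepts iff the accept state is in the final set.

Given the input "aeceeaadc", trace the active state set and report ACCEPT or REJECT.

start: ε-closure({0}) = {0,2,4,6,8}
'a' @ 1: {1,3,5,7}  [accepting]
'e' @ 2: {}  — no active states
rest 'ceeaadc' ignored (set empty)
after full input: {}  (accept=1 not in)

Answer: REJECT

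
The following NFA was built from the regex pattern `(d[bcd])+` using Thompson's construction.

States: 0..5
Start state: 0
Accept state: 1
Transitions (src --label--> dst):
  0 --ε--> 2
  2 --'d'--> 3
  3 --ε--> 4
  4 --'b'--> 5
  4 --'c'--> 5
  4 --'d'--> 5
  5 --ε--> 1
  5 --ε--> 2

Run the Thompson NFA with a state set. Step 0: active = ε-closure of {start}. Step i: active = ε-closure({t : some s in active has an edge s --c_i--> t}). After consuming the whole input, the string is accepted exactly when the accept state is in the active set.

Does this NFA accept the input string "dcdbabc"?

Answer: REJECT

Steps:
initial (ε-close {0}): {0,2}
'd' @ 1: {3,4}
'c' @ 2: {1,2,5}  ✓accept
'd' @ 3: {3,4}
'b' @ 4: {1,2,5}  ✓accept
'a' @ 5: {}  — dead — no transitions
rest 'bc' ignored (set empty)
final: {}; accept 1 not in set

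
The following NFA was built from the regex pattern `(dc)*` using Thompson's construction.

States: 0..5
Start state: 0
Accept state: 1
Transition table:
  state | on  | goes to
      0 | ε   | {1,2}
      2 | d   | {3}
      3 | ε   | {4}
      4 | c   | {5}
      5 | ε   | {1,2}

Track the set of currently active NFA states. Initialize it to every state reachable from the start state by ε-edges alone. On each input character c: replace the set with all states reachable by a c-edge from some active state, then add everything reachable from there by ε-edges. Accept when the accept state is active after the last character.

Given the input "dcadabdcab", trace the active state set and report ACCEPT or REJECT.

initial (ε-close {0}): {0,1,2}
'd' @ 1: {3,4}
'c' @ 2: {1,2,5}  [accepting]
'a' @ 3: {}  — no active states
rest 'dabdcab' ignored (set empty)
end set {} — state 1 not in

Answer: REJECT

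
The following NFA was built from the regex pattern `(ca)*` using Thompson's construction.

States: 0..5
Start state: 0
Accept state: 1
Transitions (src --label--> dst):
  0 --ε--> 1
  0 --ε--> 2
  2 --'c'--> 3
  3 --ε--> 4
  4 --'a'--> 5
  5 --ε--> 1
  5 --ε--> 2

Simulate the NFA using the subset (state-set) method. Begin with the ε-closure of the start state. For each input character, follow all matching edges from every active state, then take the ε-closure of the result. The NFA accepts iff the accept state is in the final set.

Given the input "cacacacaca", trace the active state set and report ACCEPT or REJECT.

S₀ = ε-closure({0}) = {0,1,2}
'c' @ 1: {3,4}
'a' @ 2: {1,2,5}  [accepting]
'c' @ 3: {3,4}
'a' @ 4: {1,2,5}  [accepting]
'c' @ 5: {3,4}
'a' @ 6: {1,2,5}  [accepting]
'c' @ 7: {3,4}
'a' @ 8: {1,2,5}  [accepting]
'c' @ 9: {3,4}
'a' @ 10: {1,2,5}  [accepting]
final: {1,2,5}; accept 1 in set

Answer: ACCEPT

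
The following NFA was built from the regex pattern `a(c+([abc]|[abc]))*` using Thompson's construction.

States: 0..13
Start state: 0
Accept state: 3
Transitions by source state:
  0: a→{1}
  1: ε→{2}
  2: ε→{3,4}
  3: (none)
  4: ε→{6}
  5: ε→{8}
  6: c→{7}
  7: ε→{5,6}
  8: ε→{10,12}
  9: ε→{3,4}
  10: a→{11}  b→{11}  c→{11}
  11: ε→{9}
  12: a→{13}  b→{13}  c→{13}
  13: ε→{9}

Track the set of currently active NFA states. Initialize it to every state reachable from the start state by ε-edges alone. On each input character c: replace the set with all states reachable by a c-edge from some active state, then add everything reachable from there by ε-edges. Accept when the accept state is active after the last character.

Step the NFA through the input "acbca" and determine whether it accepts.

Answer: ACCEPT

Steps:
S₀ = ε-closure({0}) = {0}
'a' @ 1: {1,2,3,4,6}  ✓accept
'c' @ 2: {5,6,7,8,10,12}
'b' @ 3: {3,4,6,9,11,13}  ✓accept
'c' @ 4: {5,6,7,8,10,12}
'a' @ 5: {3,4,6,9,11,13}  ✓accept
after full input: {3,4,6,9,11,13}  (accept=3 in)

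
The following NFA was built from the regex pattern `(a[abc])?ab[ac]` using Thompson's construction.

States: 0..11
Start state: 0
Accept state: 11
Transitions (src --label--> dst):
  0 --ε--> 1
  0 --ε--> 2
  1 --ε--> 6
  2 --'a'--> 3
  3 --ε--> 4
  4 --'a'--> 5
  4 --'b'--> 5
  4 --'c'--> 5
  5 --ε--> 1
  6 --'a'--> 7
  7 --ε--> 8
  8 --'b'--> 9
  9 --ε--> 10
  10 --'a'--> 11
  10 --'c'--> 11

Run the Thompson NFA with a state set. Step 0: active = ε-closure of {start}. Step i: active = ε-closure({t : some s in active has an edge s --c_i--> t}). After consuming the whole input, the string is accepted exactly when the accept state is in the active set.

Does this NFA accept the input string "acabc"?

start: ε-closure({0}) = {0,1,2,6}
'a' @ 1: {3,4,7,8}
'c' @ 2: {1,5,6}
'a' @ 3: {7,8}
'b' @ 4: {9,10}
'c' @ 5: {11}  ✓accept
end set {11} — state 11 in

Answer: ACCEPT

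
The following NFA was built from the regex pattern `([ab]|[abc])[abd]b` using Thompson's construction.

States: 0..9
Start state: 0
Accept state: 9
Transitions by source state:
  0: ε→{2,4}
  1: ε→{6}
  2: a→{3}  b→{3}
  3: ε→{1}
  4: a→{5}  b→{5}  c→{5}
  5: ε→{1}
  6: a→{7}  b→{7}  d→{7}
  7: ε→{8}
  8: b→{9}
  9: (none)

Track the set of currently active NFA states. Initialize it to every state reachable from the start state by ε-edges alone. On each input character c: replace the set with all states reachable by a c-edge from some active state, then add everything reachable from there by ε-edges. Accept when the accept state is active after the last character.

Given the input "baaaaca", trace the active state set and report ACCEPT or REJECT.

Answer: REJECT

Derivation:
initial (ε-close {0}): {0,2,4}
'b' @ 1: {1,3,5,6}
'a' @ 2: {7,8}
'a' @ 3: {}  — no active states
rest 'aaca' ignored (set empty)
after full input: {}  (accept=9 not in)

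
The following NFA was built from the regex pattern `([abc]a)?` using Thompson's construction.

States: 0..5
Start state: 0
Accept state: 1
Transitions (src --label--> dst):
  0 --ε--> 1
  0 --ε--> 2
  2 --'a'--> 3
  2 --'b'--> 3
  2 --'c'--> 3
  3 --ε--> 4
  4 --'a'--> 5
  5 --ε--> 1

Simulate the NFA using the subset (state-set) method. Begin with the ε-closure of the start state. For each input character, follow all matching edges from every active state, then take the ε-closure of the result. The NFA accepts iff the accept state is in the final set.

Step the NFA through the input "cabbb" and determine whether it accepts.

Answer: REJECT

Trace:
start: ε-closure({0}) = {0,1,2}
'c' @ 1: {3,4}
'a' @ 2: {1,5}  [accepting]
'b' @ 3: {}  — dead — no transitions
rest 'bb' ignored (set empty)
after full input: {}  (accept=1 not in)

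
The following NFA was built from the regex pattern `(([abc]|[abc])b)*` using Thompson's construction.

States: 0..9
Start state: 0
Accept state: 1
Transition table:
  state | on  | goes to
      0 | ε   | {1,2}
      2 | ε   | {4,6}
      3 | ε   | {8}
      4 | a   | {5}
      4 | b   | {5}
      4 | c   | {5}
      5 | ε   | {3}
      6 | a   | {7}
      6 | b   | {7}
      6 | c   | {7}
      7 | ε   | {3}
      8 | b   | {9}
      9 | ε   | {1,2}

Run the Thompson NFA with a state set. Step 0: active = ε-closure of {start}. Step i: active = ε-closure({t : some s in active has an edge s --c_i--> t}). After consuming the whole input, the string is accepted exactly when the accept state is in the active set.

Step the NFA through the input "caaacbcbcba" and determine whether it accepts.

Answer: REJECT

Steps:
initial (ε-close {0}): {0,1,2,4,6}
'c' @ 1: {3,5,7,8}
'a' @ 2: {}  — dead — no transitions
rest 'aacbcbcba' ignored (set empty)
after full input: {}  (accept=1 not in)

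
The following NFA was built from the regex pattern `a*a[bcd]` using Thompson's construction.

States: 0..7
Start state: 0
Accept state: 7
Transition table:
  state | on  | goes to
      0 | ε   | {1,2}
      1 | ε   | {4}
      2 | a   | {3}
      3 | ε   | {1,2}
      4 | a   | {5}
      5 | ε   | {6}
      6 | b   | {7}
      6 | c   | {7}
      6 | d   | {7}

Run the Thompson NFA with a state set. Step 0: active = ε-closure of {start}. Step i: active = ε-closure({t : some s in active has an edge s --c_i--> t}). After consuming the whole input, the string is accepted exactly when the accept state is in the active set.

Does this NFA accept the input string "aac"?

Answer: ACCEPT

Steps:
S₀ = ε-closure({0}) = {0,1,2,4}
'a' @ 1: {1,2,3,4,5,6}
'a' @ 2: {1,2,3,4,5,6}
'c' @ 3: {7}  (accept∈set)
after full input: {7}  (accept=7 in)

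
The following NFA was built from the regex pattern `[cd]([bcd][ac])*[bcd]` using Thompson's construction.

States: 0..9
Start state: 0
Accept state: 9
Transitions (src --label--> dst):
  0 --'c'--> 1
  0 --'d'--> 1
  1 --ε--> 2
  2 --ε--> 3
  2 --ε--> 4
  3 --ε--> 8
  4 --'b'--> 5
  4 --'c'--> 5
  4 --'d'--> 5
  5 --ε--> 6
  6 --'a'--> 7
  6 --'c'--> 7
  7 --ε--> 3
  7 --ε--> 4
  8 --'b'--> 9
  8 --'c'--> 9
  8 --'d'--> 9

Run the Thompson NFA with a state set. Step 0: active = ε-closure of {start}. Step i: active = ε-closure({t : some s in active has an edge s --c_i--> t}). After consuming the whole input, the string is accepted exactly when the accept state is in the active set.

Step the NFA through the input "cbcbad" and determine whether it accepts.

initial (ε-close {0}): {0}
'c' @ 1: {1,2,3,4,8}
'b' @ 2: {5,6,9}  (accept∈set)
'c' @ 3: {3,4,7,8}
'b' @ 4: {5,6,9}  (accept∈set)
'a' @ 5: {3,4,7,8}
'd' @ 6: {5,6,9}  (accept∈set)
after full input: {5,6,9}  (accept=9 in)

Answer: ACCEPT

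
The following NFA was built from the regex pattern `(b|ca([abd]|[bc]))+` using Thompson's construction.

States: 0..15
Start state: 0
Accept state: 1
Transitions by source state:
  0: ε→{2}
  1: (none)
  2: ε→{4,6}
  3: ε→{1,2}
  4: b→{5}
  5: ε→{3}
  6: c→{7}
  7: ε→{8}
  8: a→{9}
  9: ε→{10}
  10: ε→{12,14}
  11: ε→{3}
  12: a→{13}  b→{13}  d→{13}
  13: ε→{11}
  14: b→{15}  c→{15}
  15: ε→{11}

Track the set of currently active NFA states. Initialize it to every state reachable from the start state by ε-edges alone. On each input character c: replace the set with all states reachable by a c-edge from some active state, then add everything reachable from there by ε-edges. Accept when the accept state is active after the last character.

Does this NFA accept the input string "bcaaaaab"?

S₀ = ε-closure({0}) = {0,2,4,6}
'b' @ 1: {1,2,3,4,5,6}  (accept∈set)
'c' @ 2: {7,8}
'a' @ 3: {9,10,12,14}
'a' @ 4: {1,2,3,4,6,11,13}  (accept∈set)
'a' @ 5: {}  — state set empty
rest 'aab' ignored (set empty)
after full input: {}  (accept=1 not in)

Answer: REJECT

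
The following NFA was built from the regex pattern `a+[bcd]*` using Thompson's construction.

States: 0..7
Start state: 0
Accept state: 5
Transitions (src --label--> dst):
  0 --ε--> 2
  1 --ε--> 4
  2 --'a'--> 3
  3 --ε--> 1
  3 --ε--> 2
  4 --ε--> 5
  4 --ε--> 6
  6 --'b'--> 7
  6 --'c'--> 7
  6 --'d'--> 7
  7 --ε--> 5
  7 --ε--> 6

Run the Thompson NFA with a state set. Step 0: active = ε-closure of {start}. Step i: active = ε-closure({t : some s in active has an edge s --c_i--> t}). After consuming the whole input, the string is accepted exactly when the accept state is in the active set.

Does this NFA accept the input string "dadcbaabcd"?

start: ε-closure({0}) = {0,2}
'd' @ 1: {}  — state set empty
rest 'adcbaabcd' ignored (set empty)
end set {} — state 5 not in

Answer: REJECT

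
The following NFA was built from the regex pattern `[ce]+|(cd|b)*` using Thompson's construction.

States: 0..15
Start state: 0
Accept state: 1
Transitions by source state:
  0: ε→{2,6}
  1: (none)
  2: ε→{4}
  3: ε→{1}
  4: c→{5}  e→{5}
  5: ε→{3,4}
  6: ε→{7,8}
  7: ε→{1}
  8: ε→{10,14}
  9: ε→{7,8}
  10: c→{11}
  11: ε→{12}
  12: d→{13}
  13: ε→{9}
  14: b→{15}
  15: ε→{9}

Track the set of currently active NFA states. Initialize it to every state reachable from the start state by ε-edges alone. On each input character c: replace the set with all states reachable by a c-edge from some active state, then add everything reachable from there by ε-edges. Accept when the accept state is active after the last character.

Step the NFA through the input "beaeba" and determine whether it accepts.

Answer: REJECT

Derivation:
initial (ε-close {0}): {0,1,2,4,6,7,8,10,14}
'b' @ 1: {1,7,8,9,10,14,15}  [accepting]
'e' @ 2: {}  — dead — no transitions
rest 'aeba' ignored (set empty)
end set {} — state 1 not in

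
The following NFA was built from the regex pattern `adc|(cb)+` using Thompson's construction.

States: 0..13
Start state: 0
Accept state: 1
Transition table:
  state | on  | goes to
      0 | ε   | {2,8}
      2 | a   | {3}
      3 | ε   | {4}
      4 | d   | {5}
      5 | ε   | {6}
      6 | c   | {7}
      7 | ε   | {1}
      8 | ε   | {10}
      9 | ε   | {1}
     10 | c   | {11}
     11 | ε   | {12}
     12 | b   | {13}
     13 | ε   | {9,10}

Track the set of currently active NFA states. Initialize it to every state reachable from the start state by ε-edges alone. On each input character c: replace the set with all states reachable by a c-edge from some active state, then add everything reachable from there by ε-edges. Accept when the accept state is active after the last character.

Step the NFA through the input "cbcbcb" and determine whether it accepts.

initial (ε-close {0}): {0,2,8,10}
'c' @ 1: {11,12}
'b' @ 2: {1,9,10,13}  ✓accept
'c' @ 3: {11,12}
'b' @ 4: {1,9,10,13}  ✓accept
'c' @ 5: {11,12}
'b' @ 6: {1,9,10,13}  ✓accept
end set {1,9,10,13} — state 1 in

Answer: ACCEPT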